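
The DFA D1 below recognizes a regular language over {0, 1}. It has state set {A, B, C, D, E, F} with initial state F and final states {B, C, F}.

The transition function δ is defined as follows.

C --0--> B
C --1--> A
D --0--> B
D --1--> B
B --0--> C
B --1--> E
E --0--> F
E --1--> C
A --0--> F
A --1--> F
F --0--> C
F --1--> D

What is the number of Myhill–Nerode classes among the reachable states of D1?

All states are reachable from the start state.
P0 = {B,C,F} | {A,D,E}.
Stable partition: {B,C,F} | {A,D,E} — 2 equivalence classes.

2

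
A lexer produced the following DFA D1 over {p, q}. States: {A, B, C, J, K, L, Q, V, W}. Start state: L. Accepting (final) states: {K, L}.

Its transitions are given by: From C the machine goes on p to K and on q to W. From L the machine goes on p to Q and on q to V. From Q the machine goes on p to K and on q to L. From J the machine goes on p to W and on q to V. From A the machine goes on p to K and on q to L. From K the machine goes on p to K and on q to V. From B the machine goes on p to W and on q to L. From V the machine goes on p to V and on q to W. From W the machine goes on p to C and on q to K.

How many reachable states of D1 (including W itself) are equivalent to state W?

1

States {A,B,J} cannot be reached from the start state, so discard them.
Initial partition by acceptance: {K,L} | {C,Q,V,W}.
Split {K,L} by δ(·,p) → {K} and {L}.
Refine {C,Q,V,W} on symbol p: members go to different blocks, giving {V,W} and {C,Q}.
Split {V,W} by δ(·,p) → {W} and {V}.
On input q, block {C,Q} splits into {Q} and {C}.
Stable partition: {K} | {W} | {L} | {Q} | {V} | {C} — 6 equivalence classes.
State W belongs to the block {W}, which has 1 states.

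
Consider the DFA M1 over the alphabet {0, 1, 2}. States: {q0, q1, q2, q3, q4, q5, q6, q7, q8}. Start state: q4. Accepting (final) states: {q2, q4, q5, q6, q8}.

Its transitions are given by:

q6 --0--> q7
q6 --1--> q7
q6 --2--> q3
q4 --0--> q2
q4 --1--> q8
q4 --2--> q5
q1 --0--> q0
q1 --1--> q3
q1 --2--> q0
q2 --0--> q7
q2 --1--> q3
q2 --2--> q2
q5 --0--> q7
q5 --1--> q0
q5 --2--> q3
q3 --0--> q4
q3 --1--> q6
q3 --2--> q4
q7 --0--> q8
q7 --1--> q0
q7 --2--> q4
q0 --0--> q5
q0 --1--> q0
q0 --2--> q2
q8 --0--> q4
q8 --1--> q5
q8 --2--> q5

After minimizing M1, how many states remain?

8

Reachable states from the start: {q0,q2,q3,q4,q5,q6,q7,q8}. Unreachable: {q1} — drop them.
P0 = {q2,q4,q5,q6,q8} | {q0,q3,q7}.
On input 0, block {q2,q4,q5,q6,q8} splits into {q2,q5,q6} and {q4,q8}.
Refine {q2,q5,q6} on symbol 2: members go to different blocks, giving {q5,q6} and {q2}.
Split {q0,q3,q7} by δ(·,0) → {q3,q7} and {q0}.
Split {q5,q6} by δ(·,1) → {q5} and {q6}.
On input 1, block {q3,q7} splits into {q3} and {q7}.
On input 0, block {q4,q8} splits into {q4} and {q8}.
No further refinement is possible. Final partition (8 blocks): {q5} | {q3} | {q4} | {q2} | {q0} | {q6} | {q7} | {q8}.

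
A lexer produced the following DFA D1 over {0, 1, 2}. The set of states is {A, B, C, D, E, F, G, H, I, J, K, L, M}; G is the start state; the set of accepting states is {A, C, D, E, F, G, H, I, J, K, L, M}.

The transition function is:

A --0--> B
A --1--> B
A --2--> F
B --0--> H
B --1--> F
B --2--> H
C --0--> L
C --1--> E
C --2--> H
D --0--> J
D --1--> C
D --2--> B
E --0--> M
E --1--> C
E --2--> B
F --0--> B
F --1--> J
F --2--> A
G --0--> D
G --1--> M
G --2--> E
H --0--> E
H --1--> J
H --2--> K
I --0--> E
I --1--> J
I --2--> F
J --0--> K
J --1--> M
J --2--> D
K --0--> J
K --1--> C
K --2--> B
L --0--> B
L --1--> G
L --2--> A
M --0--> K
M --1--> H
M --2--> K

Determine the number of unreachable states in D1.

BFS from G reaches {A, B, C, D, E, F, G, H, J, K, L, M}; the 1 state(s) I are never visited.

1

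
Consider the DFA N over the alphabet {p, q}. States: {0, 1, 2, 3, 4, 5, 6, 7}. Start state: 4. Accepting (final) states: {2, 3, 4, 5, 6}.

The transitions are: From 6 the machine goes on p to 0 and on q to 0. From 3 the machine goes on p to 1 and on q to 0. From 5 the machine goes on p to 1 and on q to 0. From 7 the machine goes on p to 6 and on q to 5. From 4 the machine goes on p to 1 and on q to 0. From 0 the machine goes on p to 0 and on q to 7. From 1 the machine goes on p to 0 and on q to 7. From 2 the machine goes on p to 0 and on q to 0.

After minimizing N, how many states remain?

3

States {2,3} cannot be reached from the start state, so discard them.
Start with accepting vs non-accepting: {4,5,6} | {0,1,7}.
Refine {0,1,7} on symbol p: members go to different blocks, giving {0,1} and {7}.
No further refinement is possible. Final partition (3 blocks): {4,5,6} | {0,1} | {7}.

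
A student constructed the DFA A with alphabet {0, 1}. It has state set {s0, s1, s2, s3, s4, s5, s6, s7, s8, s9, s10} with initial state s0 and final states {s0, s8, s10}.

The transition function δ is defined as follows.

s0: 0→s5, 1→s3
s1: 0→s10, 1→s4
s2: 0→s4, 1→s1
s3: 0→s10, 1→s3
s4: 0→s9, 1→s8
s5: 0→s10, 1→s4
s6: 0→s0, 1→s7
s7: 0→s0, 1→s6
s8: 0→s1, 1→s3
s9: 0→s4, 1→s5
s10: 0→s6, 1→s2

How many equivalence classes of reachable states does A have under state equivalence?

7

Initial partition by acceptance: {s0,s8,s10} | {s1,s2,s3,s4,s5,s6,s7,s9}.
Split {s1,s2,s3,s4,s5,s6,s7,s9} by δ(·,0) → {s1,s3,s5,s6,s7} and {s2,s4,s9}.
Split {s0,s8,s10} by δ(·,1) → {s0,s8} and {s10}.
Split {s1,s3,s5,s6,s7} by δ(·,0) → {s1,s3,s5} and {s6,s7}.
Refine {s1,s3,s5} on symbol 1: members go to different blocks, giving {s1,s5} and {s3}.
Refine {s2,s4,s9} on symbol 1: members go to different blocks, giving {s2,s9} and {s4}.
Stable partition: {s0,s8} | {s1,s5} | {s2,s9} | {s10} | {s6,s7} | {s3} | {s4} — 7 equivalence classes.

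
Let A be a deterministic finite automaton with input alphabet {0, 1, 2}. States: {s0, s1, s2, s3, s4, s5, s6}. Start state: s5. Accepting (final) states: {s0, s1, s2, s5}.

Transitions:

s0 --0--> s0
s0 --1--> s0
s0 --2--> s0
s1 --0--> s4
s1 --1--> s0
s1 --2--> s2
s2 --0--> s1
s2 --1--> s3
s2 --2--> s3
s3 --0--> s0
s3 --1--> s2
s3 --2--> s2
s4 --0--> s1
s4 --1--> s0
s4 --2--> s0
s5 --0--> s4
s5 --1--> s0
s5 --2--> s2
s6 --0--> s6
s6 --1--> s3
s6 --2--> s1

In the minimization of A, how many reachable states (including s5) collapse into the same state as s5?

2

States {s6} cannot be reached from the start state, so discard them.
P0 = {s0,s1,s2,s5} | {s3,s4}.
Split {s0,s1,s2,s5} by δ(·,0) → {s0,s2} and {s1,s5}.
Split {s0,s2} by δ(·,0) → {s0} and {s2}.
Refine {s3,s4} on symbol 0: members go to different blocks, giving {s3} and {s4}.
No further refinement is possible. Final partition (5 blocks): {s0} | {s3} | {s1,s5} | {s2} | {s4}.
State s5 belongs to the block {s1,s5}, which has 2 states.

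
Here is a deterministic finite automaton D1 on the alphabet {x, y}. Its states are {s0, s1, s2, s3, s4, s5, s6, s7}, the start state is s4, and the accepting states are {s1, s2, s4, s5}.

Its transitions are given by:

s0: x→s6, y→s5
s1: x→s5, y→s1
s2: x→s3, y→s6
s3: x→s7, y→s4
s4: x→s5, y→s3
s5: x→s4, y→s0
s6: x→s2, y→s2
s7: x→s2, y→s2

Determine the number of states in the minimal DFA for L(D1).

First remove the unreachable states {s1}; 7 states remain.
Initial partition by acceptance: {s2,s4,s5} | {s0,s3,s6,s7}.
Refine {s2,s4,s5} on symbol x: members go to different blocks, giving {s4,s5} and {s2}.
Refine {s0,s3,s6,s7} on symbol x: members go to different blocks, giving {s0,s3} and {s6,s7}.
No further refinement is possible. Final partition (4 blocks): {s4,s5} | {s0,s3} | {s2} | {s6,s7}.

4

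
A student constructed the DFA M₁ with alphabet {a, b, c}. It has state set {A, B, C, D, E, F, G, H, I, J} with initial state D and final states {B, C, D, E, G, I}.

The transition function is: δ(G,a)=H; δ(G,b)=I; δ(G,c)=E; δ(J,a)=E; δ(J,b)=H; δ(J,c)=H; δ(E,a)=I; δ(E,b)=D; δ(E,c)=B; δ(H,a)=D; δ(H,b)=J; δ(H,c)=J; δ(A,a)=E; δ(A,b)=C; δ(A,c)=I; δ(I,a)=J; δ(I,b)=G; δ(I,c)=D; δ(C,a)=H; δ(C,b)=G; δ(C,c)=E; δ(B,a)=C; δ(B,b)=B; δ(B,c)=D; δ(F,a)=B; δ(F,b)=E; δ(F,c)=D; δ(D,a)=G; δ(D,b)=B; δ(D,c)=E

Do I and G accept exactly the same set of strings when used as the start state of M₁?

Yes

States {A,F} cannot be reached from the start state, so discard them.
P0 = {B,C,D,E,G,I} | {H,J}.
Split {B,C,D,E,G,I} by δ(·,a) → {B,D,E} and {C,G,I}.
No further refinement is possible. Final partition (3 blocks): {B,D,E} | {H,J} | {C,G,I}.
I and G lie in the same block of the stable partition, so they are equivalent — no string distinguishes them.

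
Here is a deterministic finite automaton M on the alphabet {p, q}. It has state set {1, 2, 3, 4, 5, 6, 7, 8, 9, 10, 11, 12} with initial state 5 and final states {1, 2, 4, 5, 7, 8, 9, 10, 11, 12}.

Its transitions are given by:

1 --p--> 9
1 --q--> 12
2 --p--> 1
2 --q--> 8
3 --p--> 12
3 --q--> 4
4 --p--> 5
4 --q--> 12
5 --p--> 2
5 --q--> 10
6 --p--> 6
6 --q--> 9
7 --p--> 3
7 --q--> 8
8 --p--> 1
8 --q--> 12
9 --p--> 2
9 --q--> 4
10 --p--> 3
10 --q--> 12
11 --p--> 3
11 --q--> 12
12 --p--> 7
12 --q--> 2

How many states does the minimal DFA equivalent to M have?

10

First remove the unreachable states {6,11}; 10 states remain.
Start with accepting vs non-accepting: {1,2,4,5,7,8,9,10,12} | {3}.
Split {1,2,4,5,7,8,9,10,12} by δ(·,p) → {1,2,4,5,8,9,12} and {7,10}.
Split {1,2,4,5,8,9,12} by δ(·,p) → {1,2,4,5,8,9} and {12}.
Split {1,2,4,5,8,9} by δ(·,q) → {1,4,8} and {2,9} and {5}.
Split {1,4,8} by δ(·,p) → {1} and {4} and {8}.
Refine {7,10} on symbol q: members go to different blocks, giving {7} and {10}.
Split {2,9} by δ(·,p) → {2} and {9}.
Stable partition: {1} | {3} | {7} | {12} | {2} | {5} | {4} | {8} | {10} | {9} — 10 equivalence classes.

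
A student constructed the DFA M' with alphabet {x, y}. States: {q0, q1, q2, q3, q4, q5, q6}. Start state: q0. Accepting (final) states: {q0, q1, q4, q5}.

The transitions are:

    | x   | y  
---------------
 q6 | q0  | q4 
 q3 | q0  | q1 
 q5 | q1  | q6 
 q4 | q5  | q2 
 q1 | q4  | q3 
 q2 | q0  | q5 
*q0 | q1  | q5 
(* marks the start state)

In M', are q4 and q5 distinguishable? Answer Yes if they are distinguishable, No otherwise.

Start with accepting vs non-accepting: {q0,q1,q4,q5} | {q2,q3,q6}.
Split {q0,q1,q4,q5} by δ(·,y) → {q1,q4,q5} and {q0}.
No further refinement is possible. Final partition (3 blocks): {q1,q4,q5} | {q2,q3,q6} | {q0}.
q4 and q5 lie in the same block of the stable partition, so they are equivalent — no string distinguishes them.

No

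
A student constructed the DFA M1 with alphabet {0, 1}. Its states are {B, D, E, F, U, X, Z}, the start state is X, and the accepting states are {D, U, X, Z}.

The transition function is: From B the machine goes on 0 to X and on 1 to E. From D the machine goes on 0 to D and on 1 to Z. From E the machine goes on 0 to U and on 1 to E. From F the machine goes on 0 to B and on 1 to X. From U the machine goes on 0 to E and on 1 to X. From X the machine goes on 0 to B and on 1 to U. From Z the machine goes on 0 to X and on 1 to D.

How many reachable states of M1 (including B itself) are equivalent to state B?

First remove the unreachable states {D,F,Z}; 4 states remain.
Initial partition by acceptance: {U,X} | {B,E}.
Stable partition: {U,X} | {B,E} — 2 equivalence classes.
State B belongs to the block {B,E}, which has 2 states.

2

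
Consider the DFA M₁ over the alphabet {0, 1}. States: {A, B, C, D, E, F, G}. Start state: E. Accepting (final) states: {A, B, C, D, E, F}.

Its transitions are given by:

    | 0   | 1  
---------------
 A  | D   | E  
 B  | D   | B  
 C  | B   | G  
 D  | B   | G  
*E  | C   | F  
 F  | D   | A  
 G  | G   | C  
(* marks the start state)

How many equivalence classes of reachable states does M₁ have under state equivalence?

3

P0 = {A,B,C,D,E,F} | {G}.
Split {A,B,C,D,E,F} by δ(·,1) → {A,B,E,F} and {C,D}.
The partition is now stable with 3 blocks: {A,B,E,F} | {G} | {C,D}.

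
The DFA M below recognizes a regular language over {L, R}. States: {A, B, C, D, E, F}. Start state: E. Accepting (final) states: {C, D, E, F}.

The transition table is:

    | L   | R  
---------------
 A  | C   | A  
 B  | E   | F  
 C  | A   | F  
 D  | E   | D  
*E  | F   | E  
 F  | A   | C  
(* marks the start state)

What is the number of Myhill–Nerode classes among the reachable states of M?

States {B,D} cannot be reached from the start state, so discard them.
Start with accepting vs non-accepting: {C,E,F} | {A}.
On input L, block {C,E,F} splits into {C,F} and {E}.
The partition is now stable with 3 blocks: {C,F} | {A} | {E}.

3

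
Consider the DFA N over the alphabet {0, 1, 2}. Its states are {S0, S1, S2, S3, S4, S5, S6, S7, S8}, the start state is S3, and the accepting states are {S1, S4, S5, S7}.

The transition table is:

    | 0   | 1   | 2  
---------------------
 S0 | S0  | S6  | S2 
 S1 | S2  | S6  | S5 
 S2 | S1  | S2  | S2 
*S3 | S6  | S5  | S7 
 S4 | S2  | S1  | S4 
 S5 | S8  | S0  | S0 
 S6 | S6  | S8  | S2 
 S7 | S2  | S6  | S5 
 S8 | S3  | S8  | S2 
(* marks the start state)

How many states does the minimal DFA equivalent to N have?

First remove the unreachable states {S4}; 8 states remain.
Initial partition by acceptance: {S1,S5,S7} | {S0,S2,S3,S6,S8}.
Split {S1,S5,S7} by δ(·,2) → {S1,S7} and {S5}.
Split {S0,S2,S3,S6,S8} by δ(·,0) → {S0,S3,S6,S8} and {S2}.
On input 1, block {S0,S3,S6,S8} splits into {S0,S6,S8} and {S3}.
Refine {S0,S6,S8} on symbol 0: members go to different blocks, giving {S0,S6} and {S8}.
Split {S0,S6} by δ(·,1) → {S0} and {S6}.
No further refinement is possible. Final partition (7 blocks): {S1,S7} | {S0} | {S5} | {S2} | {S3} | {S8} | {S6}.

7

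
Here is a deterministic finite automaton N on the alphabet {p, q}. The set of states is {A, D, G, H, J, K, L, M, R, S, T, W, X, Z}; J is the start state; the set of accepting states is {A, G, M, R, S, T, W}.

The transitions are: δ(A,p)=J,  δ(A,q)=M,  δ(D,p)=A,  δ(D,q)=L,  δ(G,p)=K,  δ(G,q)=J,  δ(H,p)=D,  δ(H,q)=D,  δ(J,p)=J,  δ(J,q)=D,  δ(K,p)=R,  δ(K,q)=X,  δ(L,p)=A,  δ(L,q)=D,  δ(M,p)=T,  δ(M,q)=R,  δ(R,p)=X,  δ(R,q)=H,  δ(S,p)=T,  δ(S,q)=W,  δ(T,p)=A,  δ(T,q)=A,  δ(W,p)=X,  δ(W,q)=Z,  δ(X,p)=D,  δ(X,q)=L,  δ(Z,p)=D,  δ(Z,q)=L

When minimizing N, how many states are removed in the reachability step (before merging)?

BFS from J reaches {A, D, H, J, L, M, R, T, X}; the 5 state(s) G, K, S, W, Z are never visited.

5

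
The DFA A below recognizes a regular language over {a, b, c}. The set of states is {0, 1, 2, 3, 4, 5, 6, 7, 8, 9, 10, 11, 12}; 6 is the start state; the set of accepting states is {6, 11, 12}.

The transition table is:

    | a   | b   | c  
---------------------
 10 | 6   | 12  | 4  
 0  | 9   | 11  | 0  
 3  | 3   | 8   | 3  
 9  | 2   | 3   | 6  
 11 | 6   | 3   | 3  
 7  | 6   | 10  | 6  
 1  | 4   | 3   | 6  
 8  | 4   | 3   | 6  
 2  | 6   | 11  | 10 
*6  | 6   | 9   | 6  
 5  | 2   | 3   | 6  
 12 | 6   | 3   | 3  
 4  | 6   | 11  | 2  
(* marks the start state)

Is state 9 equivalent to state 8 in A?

Yes

First remove the unreachable states {0,1,5,7}; 9 states remain.
P0 = {6,11,12} | {2,3,4,8,9,10}.
Split {6,11,12} by δ(·,c) → {11,12} and {6}.
Refine {2,3,4,8,9,10} on symbol a: members go to different blocks, giving {2,4,10} and {3,8,9}.
Refine {3,8,9} on symbol a: members go to different blocks, giving {8,9} and {3}.
The partition is now stable with 5 blocks: {11,12} | {2,4,10} | {6} | {8,9} | {3}.
9 and 8 lie in the same block of the stable partition, so they are equivalent — no string distinguishes them.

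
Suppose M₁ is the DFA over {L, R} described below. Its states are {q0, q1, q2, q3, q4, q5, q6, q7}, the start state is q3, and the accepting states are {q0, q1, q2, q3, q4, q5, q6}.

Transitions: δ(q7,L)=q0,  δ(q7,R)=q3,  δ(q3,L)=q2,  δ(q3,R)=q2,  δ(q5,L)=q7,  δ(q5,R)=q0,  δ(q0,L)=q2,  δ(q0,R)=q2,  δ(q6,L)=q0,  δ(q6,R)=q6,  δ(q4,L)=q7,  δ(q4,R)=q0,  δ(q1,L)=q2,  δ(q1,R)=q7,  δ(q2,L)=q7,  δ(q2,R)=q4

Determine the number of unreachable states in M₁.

3

Starting at q3 and following transitions, the reachable set is {q0, q2, q3, q4, q7}. That leaves q1, q5, q6 unreachable — 3 in total.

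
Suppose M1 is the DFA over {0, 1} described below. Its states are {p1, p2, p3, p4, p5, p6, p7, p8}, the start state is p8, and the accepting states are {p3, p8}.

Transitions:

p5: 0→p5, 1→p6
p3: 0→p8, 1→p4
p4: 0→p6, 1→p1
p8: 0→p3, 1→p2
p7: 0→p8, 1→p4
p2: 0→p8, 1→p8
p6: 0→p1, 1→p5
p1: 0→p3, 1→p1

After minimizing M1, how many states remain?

First remove the unreachable states {p7}; 7 states remain.
Initial partition by acceptance: {p3,p8} | {p1,p2,p4,p5,p6}.
Split {p1,p2,p4,p5,p6} by δ(·,0) → {p4,p5,p6} and {p1,p2}.
Split {p3,p8} by δ(·,1) → {p3} and {p8}.
On input 0, block {p4,p5,p6} splits into {p4,p5} and {p6}.
On input 0, block {p4,p5} splits into {p4} and {p5}.
Refine {p1,p2} on symbol 0: members go to different blocks, giving {p1} and {p2}.
The partition is now stable with 7 blocks: {p3} | {p4} | {p1} | {p8} | {p6} | {p5} | {p2}.

7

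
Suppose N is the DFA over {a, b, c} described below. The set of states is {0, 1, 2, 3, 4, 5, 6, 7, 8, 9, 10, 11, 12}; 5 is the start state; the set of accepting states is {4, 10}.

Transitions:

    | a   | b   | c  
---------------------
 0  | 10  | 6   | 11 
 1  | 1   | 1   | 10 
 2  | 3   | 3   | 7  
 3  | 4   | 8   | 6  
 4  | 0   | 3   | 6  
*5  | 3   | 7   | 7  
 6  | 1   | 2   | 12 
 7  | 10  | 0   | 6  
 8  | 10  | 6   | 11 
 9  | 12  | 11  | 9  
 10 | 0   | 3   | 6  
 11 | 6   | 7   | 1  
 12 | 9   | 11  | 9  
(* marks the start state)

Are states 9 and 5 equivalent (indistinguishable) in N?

Start with accepting vs non-accepting: {4,10} | {0,1,2,3,5,6,7,8,9,11,12}.
Refine {0,1,2,3,5,6,7,8,9,11,12} on symbol a: members go to different blocks, giving {1,2,5,6,9,11,12} and {0,3,7,8}.
Split {1,2,5,6,9,11,12} by δ(·,a) → {1,6,9,11,12} and {2,5}.
Refine {1,6,9,11,12} on symbol b: members go to different blocks, giving {1,9,12} and {6} and {11}.
Refine {1,9,12} on symbol b: members go to different blocks, giving {9,12} and {1}.
Refine {0,3,7,8} on symbol b: members go to different blocks, giving {0,8} and {3,7}.
The partition is now stable with 8 blocks: {4,10} | {9,12} | {0,8} | {2,5} | {6} | {11} | {1} | {3,7}.
9 and 5 end up in different blocks, so they are distinguishable. For instance, the string 'aa' is accepted from only 5.

No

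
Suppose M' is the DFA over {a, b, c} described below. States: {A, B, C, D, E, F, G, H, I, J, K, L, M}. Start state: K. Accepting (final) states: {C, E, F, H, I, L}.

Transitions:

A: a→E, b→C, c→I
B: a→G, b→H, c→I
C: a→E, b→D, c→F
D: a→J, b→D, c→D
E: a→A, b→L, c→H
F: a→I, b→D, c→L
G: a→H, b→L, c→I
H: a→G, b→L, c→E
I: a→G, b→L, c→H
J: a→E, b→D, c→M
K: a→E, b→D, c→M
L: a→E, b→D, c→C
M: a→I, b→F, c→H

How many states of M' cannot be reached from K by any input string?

No path from K leads to B; the other 12 states are all reachable.

1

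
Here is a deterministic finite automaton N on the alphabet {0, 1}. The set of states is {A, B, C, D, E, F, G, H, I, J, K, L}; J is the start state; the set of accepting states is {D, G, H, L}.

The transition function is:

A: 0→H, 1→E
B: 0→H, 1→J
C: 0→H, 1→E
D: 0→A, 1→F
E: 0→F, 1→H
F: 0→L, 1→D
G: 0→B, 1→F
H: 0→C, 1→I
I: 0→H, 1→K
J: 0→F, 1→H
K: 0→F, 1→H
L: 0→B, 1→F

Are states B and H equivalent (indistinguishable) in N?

Reachable states from the start: {A,B,C,D,E,F,H,I,J,K,L}. Unreachable: {G} — drop them.
P0 = {D,H,L} | {A,B,C,E,F,I,J,K}.
Refine {A,B,C,E,F,I,J,K} on symbol 0: members go to different blocks, giving {A,B,C,F,I} and {E,J,K}.
Split {A,B,C,F,I} by δ(·,1) → {A,B,C,I} and {F}.
Split {D,H,L} by δ(·,1) → {D,L} and {H}.
The partition is now stable with 5 blocks: {D,L} | {A,B,C,I} | {E,J,K} | {F} | {H}.
B and H end up in different blocks, so they are distinguishable. For instance, the string 'ε' is accepted from only H.

No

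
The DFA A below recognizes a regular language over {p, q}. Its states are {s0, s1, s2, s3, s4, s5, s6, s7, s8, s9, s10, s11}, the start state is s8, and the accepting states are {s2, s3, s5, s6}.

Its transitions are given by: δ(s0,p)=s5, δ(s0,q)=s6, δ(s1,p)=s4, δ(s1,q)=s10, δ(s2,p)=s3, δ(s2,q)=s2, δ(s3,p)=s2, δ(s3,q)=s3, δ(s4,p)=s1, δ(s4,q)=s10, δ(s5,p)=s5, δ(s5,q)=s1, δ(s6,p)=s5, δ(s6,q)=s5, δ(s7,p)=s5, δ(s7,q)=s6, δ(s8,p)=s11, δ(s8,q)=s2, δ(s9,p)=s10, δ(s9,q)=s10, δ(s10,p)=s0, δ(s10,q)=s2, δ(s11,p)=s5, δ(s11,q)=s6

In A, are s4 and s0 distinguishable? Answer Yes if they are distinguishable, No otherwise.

Yes

First remove the unreachable states {s7,s9}; 10 states remain.
Start with accepting vs non-accepting: {s2,s3,s5,s6} | {s0,s1,s4,s8,s10,s11}.
Split {s2,s3,s5,s6} by δ(·,q) → {s2,s3,s6} and {s5}.
On input p, block {s2,s3,s6} splits into {s2,s3} and {s6}.
Split {s0,s1,s4,s8,s10,s11} by δ(·,p) → {s1,s4,s8,s10} and {s0,s11}.
Split {s1,s4,s8,s10} by δ(·,p) → {s1,s4} and {s8,s10}.
The partition is now stable with 6 blocks: {s2,s3} | {s1,s4} | {s5} | {s6} | {s0,s11} | {s8,s10}.
s4 and s0 end up in different blocks, so they are distinguishable. For instance, the string 'p' is accepted from only s0.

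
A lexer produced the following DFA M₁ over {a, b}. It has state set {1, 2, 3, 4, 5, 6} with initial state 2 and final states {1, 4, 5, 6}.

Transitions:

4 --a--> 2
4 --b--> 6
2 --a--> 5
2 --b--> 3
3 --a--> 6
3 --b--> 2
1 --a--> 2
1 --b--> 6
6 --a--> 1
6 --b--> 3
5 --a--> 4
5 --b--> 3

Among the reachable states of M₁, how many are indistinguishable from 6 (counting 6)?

2

Start with accepting vs non-accepting: {1,4,5,6} | {2,3}.
Refine {1,4,5,6} on symbol a: members go to different blocks, giving {1,4} and {5,6}.
Stable partition: {1,4} | {2,3} | {5,6} — 3 equivalence classes.
The equivalence class containing 6 is {5,6}, of size 2.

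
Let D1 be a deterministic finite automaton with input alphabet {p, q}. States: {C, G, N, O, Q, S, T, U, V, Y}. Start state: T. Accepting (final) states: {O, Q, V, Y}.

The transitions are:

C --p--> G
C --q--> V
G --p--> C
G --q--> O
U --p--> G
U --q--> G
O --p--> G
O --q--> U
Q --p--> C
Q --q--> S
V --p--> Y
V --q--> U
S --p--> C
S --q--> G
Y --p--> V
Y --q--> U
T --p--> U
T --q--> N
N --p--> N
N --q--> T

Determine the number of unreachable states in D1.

BFS from T reaches {C, G, N, O, T, U, V, Y}; the 2 state(s) Q, S are never visited.

2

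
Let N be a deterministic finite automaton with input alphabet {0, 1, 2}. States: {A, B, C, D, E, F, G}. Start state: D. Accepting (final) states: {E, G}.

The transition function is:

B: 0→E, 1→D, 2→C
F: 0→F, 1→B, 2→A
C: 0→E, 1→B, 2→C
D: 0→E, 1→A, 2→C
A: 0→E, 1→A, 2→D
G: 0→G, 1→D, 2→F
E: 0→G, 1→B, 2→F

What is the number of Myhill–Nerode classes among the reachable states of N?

3

All states are reachable from the start state.
P0 = {E,G} | {A,B,C,D,F}.
Refine {A,B,C,D,F} on symbol 0: members go to different blocks, giving {A,B,C,D} and {F}.
No further refinement is possible. Final partition (3 blocks): {E,G} | {A,B,C,D} | {F}.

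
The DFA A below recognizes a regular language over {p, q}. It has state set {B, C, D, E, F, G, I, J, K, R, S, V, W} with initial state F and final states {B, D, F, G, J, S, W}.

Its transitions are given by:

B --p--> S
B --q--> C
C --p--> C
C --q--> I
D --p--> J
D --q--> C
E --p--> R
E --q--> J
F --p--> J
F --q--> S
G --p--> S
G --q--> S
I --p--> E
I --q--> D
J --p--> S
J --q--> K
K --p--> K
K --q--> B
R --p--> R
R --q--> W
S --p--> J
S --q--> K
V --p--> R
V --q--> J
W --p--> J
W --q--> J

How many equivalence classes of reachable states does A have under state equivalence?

First remove the unreachable states {G,V}; 11 states remain.
Start with accepting vs non-accepting: {B,D,F,J,S,W} | {C,E,I,K,R}.
Refine {B,D,F,J,S,W} on symbol q: members go to different blocks, giving {B,D,J,S} and {F,W}.
Split {C,E,I,K,R} by δ(·,q) → {E,I,K} and {C} and {R}.
Refine {B,D,J,S} on symbol q: members go to different blocks, giving {J,S} and {B,D}.
On input p, block {E,I,K} splits into {I,K} and {E}.
Split {I,K} by δ(·,p) → {I} and {K}.
Stable partition: {J,S} | {I} | {F,W} | {C} | {R} | {B,D} | {E} | {K} — 8 equivalence classes.

8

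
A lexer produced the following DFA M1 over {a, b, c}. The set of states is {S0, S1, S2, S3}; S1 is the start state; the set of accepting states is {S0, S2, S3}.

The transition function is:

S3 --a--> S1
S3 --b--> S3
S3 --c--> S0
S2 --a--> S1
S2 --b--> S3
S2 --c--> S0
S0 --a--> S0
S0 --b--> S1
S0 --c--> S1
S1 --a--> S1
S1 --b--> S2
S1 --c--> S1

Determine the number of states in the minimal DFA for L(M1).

3

Initial partition by acceptance: {S0,S2,S3} | {S1}.
Refine {S0,S2,S3} on symbol a: members go to different blocks, giving {S2,S3} and {S0}.
No further refinement is possible. Final partition (3 blocks): {S2,S3} | {S1} | {S0}.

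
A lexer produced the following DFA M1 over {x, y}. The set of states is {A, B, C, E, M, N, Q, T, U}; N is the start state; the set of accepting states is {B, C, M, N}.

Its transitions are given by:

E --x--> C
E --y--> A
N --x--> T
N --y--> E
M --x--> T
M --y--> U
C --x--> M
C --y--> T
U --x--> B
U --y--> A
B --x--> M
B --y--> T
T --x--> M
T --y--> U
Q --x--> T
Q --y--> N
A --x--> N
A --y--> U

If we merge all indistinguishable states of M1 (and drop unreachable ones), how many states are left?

4

States {Q} cannot be reached from the start state, so discard them.
P0 = {B,C,M,N} | {A,E,T,U}.
On input x, block {B,C,M,N} splits into {M,N} and {B,C}.
On input x, block {A,E,T,U} splits into {E,U} and {A,T}.
Stable partition: {M,N} | {E,U} | {B,C} | {A,T} — 4 equivalence classes.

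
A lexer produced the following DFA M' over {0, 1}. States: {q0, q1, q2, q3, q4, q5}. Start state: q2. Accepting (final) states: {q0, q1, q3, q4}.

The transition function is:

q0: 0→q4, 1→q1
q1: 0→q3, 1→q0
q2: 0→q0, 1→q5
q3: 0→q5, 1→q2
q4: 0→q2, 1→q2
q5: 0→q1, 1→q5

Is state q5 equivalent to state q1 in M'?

P0 = {q0,q1,q3,q4} | {q2,q5}.
Split {q0,q1,q3,q4} by δ(·,0) → {q0,q1} and {q3,q4}.
The partition is now stable with 3 blocks: {q0,q1} | {q2,q5} | {q3,q4}.
q5 and q1 end up in different blocks, so they are distinguishable. For instance, the string 'ε' is accepted from only q1.

No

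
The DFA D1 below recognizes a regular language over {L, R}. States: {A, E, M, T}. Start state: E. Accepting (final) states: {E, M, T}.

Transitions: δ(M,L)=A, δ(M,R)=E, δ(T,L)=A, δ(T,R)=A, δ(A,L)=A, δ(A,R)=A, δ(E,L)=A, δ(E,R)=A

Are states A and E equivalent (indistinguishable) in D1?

No

First remove the unreachable states {M,T}; 2 states remain.
P0 = {E} | {A}.
The partition is now stable with 2 blocks: {E} | {A}.
A and E end up in different blocks, so they are distinguishable. For instance, the string 'ε' is accepted from only E.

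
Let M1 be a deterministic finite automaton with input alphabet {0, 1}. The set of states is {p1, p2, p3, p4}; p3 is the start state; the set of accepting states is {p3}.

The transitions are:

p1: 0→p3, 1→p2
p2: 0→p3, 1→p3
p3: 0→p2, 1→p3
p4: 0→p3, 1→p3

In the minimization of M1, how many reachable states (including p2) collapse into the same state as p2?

1

First remove the unreachable states {p1,p4}; 2 states remain.
Initial partition by acceptance: {p3} | {p2}.
No further refinement is possible. Final partition (2 blocks): {p3} | {p2}.
State p2 belongs to the block {p2}, which has 1 states.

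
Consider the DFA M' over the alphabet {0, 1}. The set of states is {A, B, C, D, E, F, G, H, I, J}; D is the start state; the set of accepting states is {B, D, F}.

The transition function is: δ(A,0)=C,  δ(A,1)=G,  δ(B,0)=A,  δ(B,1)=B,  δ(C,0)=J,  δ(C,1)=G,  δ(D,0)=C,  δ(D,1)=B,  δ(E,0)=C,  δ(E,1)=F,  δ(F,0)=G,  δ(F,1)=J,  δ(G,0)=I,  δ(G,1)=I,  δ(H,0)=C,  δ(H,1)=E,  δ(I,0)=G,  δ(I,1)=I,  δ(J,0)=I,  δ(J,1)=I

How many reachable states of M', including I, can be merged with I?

5

Reachable states from the start: {A,B,C,D,G,I,J}. Unreachable: {E,F,H} — drop them.
Start with accepting vs non-accepting: {B,D} | {A,C,G,I,J}.
Stable partition: {B,D} | {A,C,G,I,J} — 2 equivalence classes.
The equivalence class containing I is {A,C,G,I,J}, of size 5.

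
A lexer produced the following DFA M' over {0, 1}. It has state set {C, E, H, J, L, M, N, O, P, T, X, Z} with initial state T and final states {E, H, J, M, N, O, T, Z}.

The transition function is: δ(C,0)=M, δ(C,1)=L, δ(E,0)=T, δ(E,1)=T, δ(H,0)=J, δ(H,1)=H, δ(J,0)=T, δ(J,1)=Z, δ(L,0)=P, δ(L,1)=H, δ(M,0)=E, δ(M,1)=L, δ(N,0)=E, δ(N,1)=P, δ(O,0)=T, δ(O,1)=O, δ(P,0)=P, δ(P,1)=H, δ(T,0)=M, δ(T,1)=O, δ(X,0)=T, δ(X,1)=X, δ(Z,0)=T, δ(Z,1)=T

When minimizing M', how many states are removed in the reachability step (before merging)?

No path from T leads to C, N, X; the other 9 states are all reachable.

3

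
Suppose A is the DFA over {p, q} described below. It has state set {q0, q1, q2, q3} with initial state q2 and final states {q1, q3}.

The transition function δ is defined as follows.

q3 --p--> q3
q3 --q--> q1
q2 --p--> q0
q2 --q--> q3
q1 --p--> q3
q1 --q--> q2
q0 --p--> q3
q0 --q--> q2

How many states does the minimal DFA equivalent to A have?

4

P0 = {q1,q3} | {q0,q2}.
Refine {q1,q3} on symbol q: members go to different blocks, giving {q1} and {q3}.
On input p, block {q0,q2} splits into {q0} and {q2}.
Stable partition: {q1} | {q0} | {q3} | {q2} — 4 equivalence classes.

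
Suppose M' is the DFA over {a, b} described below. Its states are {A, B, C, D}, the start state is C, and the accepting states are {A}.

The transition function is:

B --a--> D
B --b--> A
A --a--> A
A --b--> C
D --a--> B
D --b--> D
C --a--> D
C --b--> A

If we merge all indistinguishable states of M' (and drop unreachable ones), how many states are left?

All states are reachable from the start state.
Initial partition by acceptance: {A} | {B,C,D}.
Split {B,C,D} by δ(·,b) → {B,C} and {D}.
The partition is now stable with 3 blocks: {A} | {B,C} | {D}.

3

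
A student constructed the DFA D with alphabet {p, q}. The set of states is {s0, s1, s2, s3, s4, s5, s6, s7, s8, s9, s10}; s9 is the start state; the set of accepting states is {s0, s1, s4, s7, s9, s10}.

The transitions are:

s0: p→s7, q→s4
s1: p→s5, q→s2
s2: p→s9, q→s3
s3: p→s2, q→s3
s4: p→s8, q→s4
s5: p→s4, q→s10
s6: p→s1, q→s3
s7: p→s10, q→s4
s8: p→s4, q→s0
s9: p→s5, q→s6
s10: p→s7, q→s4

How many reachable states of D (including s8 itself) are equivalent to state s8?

Start with accepting vs non-accepting: {s0,s1,s4,s7,s9,s10} | {s2,s3,s5,s6,s8}.
On input p, block {s0,s1,s4,s7,s9,s10} splits into {s0,s7,s10} and {s1,s4,s9}.
Split {s2,s3,s5,s6,s8} by δ(·,p) → {s2,s5,s6,s8} and {s3}.
Split {s2,s5,s6,s8} by δ(·,q) → {s2,s6} and {s5,s8}.
Refine {s1,s4,s9} on symbol q: members go to different blocks, giving {s1,s9} and {s4}.
The partition is now stable with 6 blocks: {s0,s7,s10} | {s2,s6} | {s1,s9} | {s3} | {s5,s8} | {s4}.
State s8 belongs to the block {s5,s8}, which has 2 states.

2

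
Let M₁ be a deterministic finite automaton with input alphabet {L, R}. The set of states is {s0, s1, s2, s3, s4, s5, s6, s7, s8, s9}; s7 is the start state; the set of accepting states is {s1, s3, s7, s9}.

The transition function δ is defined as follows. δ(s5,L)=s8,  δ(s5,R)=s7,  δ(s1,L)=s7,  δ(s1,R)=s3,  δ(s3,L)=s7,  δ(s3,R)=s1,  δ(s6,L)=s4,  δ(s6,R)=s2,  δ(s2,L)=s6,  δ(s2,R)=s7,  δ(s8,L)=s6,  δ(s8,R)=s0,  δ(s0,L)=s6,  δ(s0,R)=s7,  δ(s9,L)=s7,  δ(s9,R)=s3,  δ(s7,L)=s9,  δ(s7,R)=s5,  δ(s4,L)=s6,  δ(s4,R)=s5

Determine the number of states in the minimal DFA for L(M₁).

All states are reachable from the start state.
Initial partition by acceptance: {s1,s3,s7,s9} | {s0,s2,s4,s5,s6,s8}.
Refine {s1,s3,s7,s9} on symbol R: members go to different blocks, giving {s1,s3,s9} and {s7}.
Refine {s0,s2,s4,s5,s6,s8} on symbol R: members go to different blocks, giving {s0,s2,s5} and {s4,s6,s8}.
The partition is now stable with 4 blocks: {s1,s3,s9} | {s0,s2,s5} | {s7} | {s4,s6,s8}.

4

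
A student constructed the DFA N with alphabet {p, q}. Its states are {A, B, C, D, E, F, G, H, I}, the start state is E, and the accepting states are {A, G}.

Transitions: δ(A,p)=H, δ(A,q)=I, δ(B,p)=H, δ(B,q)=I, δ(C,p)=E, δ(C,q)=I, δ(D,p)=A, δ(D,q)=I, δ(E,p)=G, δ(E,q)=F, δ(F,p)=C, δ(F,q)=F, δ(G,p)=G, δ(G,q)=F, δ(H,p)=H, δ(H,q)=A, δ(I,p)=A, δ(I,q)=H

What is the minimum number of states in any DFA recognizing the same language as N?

7

Reachable states from the start: {A,C,E,F,G,H,I}. Unreachable: {B,D} — drop them.
P0 = {A,G} | {C,E,F,H,I}.
Refine {A,G} on symbol p: members go to different blocks, giving {A} and {G}.
Split {C,E,F,H,I} by δ(·,p) → {C,F,H} and {E} and {I}.
On input p, block {C,F,H} splits into {F,H} and {C}.
Split {F,H} by δ(·,p) → {F} and {H}.
The partition is now stable with 7 blocks: {A} | {F} | {G} | {E} | {I} | {C} | {H}.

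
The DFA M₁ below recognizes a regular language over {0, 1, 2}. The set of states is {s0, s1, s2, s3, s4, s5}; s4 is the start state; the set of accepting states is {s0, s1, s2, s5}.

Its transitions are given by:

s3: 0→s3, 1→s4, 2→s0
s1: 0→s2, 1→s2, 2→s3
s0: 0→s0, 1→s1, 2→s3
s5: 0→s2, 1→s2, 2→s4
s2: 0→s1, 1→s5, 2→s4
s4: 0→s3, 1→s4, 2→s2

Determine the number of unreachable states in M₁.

Every one of the 6 states is reachable from s4.

0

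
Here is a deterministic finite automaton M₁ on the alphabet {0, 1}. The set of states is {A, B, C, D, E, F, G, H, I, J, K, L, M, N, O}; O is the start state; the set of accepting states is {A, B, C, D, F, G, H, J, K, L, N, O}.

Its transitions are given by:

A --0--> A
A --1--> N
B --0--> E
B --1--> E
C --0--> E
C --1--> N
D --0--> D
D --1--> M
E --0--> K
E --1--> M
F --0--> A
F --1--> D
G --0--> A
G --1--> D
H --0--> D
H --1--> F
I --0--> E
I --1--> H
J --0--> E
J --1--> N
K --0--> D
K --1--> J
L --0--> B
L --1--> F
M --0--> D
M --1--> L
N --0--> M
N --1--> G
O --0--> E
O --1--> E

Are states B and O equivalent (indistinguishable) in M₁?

Yes

States {C,H,I} cannot be reached from the start state, so discard them.
P0 = {A,B,D,F,G,J,K,L,N,O} | {E,M}.
Refine {A,B,D,F,G,J,K,L,N,O} on symbol 0: members go to different blocks, giving {A,D,F,G,K,L} and {B,J,N,O}.
On input 0, block {A,D,F,G,K,L} splits into {A,D,F,G,K} and {L}.
On input 1, block {A,D,F,G,K} splits into {A,K} and {F,G} and {D}.
Split {A,K} by δ(·,0) → {A} and {K}.
Split {E,M} by δ(·,0) → {E} and {M}.
Split {B,J,N,O} by δ(·,0) → {B,J,O} and {N}.
Refine {B,J,O} on symbol 1: members go to different blocks, giving {B,O} and {J}.
The partition is now stable with 10 blocks: {A} | {E} | {B,O} | {L} | {F,G} | {D} | {K} | {M} | {N} | {J}.
B and O lie in the same block of the stable partition, so they are equivalent — no string distinguishes them.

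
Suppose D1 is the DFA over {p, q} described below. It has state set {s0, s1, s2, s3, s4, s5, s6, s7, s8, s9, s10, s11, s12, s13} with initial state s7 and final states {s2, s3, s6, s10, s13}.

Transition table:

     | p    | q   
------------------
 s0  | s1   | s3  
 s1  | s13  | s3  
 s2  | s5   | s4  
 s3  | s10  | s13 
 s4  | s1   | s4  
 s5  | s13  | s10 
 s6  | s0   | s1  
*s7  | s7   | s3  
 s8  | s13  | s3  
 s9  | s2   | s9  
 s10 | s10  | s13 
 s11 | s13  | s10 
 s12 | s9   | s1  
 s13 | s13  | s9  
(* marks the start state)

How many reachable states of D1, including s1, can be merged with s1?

2

States {s0,s6,s8,s11,s12} cannot be reached from the start state, so discard them.
P0 = {s2,s3,s10,s13} | {s1,s4,s5,s7,s9}.
On input p, block {s2,s3,s10,s13} splits into {s3,s10,s13} and {s2}.
Refine {s3,s10,s13} on symbol q: members go to different blocks, giving {s3,s10} and {s13}.
On input p, block {s1,s4,s5,s7,s9} splits into {s1,s5} and {s4,s7} and {s9}.
On input p, block {s4,s7} splits into {s4} and {s7}.
Stable partition: {s3,s10} | {s1,s5} | {s2} | {s13} | {s4} | {s9} | {s7} — 7 equivalence classes.
The equivalence class containing s1 is {s1,s5}, of size 2.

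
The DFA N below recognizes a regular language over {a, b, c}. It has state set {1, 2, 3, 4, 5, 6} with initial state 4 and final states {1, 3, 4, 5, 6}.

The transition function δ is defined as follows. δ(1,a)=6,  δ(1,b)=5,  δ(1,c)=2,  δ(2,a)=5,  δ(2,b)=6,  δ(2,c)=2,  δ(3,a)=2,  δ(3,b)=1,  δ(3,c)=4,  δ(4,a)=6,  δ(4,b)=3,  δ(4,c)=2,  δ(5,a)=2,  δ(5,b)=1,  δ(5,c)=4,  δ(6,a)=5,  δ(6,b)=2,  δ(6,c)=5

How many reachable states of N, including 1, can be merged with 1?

Every state is reachable, so we keep all 6.
Start with accepting vs non-accepting: {1,3,4,5,6} | {2}.
Split {1,3,4,5,6} by δ(·,a) → {1,4,6} and {3,5}.
Split {1,4,6} by δ(·,a) → {1,4} and {6}.
No further refinement is possible. Final partition (4 blocks): {1,4} | {2} | {3,5} | {6}.
State 1 belongs to the block {1,4}, which has 2 states.

2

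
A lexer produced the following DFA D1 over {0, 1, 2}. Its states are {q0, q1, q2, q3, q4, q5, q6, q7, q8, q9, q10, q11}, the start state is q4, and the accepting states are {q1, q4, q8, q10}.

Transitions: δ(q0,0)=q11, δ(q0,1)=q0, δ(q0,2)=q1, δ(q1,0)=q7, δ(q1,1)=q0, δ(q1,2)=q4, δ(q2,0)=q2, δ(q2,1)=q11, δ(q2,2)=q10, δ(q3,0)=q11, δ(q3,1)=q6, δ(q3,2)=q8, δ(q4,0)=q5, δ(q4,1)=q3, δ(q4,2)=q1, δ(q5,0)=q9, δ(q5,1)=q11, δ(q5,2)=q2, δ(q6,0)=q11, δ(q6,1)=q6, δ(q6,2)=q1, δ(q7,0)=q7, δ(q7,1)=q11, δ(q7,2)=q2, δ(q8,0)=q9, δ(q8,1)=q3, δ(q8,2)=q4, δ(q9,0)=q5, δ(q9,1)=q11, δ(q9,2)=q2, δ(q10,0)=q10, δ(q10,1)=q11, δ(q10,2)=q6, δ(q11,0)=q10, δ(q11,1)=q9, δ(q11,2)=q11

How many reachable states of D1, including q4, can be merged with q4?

P0 = {q1,q4,q8,q10} | {q0,q2,q3,q5,q6,q7,q9,q11}.
Refine {q1,q4,q8,q10} on symbol 0: members go to different blocks, giving {q1,q4,q8} and {q10}.
Split {q0,q2,q3,q5,q6,q7,q9,q11} by δ(·,0) → {q0,q2,q3,q5,q6,q7,q9} and {q11}.
Refine {q0,q2,q3,q5,q6,q7,q9} on symbol 0: members go to different blocks, giving {q2,q5,q7,q9} and {q0,q3,q6}.
Split {q2,q5,q7,q9} by δ(·,2) → {q5,q7,q9} and {q2}.
No further refinement is possible. Final partition (6 blocks): {q1,q4,q8} | {q5,q7,q9} | {q10} | {q11} | {q0,q3,q6} | {q2}.
The equivalence class containing q4 is {q1,q4,q8}, of size 3.

3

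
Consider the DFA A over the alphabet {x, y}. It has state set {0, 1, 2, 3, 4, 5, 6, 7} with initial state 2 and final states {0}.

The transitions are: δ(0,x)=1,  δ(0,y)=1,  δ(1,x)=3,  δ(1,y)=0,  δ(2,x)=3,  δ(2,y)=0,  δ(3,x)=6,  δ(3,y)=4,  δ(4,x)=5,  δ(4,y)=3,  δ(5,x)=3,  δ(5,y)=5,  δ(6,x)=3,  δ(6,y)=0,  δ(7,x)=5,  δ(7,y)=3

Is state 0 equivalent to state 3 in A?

No

First remove the unreachable states {7}; 7 states remain.
P0 = {0} | {1,2,3,4,5,6}.
Split {1,2,3,4,5,6} by δ(·,y) → {1,2,6} and {3,4,5}.
Split {3,4,5} by δ(·,x) → {4,5} and {3}.
Refine {4,5} on symbol x: members go to different blocks, giving {4} and {5}.
No further refinement is possible. Final partition (5 blocks): {0} | {1,2,6} | {4} | {3} | {5}.
0 and 3 end up in different blocks, so they are distinguishable. For instance, the string 'ε' is accepted from only 0.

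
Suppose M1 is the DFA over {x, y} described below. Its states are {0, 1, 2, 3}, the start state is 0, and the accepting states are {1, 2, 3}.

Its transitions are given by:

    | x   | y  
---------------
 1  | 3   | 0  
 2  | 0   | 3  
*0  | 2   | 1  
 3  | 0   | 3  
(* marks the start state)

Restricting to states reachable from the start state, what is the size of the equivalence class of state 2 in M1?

2

Start with accepting vs non-accepting: {1,2,3} | {0}.
Split {1,2,3} by δ(·,x) → {2,3} and {1}.
Stable partition: {2,3} | {0} | {1} — 3 equivalence classes.
State 2 belongs to the block {2,3}, which has 2 states.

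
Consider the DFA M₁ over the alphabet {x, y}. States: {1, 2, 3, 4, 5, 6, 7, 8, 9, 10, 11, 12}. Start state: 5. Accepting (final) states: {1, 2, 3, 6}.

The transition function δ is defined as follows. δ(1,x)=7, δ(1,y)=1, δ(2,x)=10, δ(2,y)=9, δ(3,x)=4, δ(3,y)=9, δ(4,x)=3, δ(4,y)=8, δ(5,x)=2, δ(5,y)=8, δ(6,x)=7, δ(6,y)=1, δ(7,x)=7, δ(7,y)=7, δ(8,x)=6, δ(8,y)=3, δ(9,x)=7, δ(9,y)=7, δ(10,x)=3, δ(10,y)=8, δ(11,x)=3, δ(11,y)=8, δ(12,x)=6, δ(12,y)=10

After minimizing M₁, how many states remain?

Reachable states from the start: {1,2,3,4,5,6,7,8,9,10}. Unreachable: {11,12} — drop them.
P0 = {1,2,3,6} | {4,5,7,8,9,10}.
On input y, block {1,2,3,6} splits into {1,6} and {2,3}.
On input x, block {4,5,7,8,9,10} splits into {4,5,10} and {7,9} and {8}.
No further refinement is possible. Final partition (5 blocks): {1,6} | {4,5,10} | {2,3} | {7,9} | {8}.

5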